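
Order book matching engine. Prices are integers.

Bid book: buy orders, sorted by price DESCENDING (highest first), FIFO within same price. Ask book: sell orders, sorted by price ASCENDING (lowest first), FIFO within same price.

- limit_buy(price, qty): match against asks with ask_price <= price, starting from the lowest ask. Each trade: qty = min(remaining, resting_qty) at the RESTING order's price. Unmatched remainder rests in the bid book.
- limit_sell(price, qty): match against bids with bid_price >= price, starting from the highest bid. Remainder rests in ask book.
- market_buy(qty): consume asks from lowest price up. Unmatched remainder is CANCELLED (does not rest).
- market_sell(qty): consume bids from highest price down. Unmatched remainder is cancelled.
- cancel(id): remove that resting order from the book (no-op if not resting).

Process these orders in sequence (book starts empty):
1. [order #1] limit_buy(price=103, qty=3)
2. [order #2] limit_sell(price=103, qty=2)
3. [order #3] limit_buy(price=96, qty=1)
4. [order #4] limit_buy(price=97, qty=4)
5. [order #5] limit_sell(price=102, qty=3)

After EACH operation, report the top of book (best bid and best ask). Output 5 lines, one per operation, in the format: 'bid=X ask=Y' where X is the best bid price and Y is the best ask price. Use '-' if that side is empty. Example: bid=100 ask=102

After op 1 [order #1] limit_buy(price=103, qty=3): fills=none; bids=[#1:3@103] asks=[-]
After op 2 [order #2] limit_sell(price=103, qty=2): fills=#1x#2:2@103; bids=[#1:1@103] asks=[-]
After op 3 [order #3] limit_buy(price=96, qty=1): fills=none; bids=[#1:1@103 #3:1@96] asks=[-]
After op 4 [order #4] limit_buy(price=97, qty=4): fills=none; bids=[#1:1@103 #4:4@97 #3:1@96] asks=[-]
After op 5 [order #5] limit_sell(price=102, qty=3): fills=#1x#5:1@103; bids=[#4:4@97 #3:1@96] asks=[#5:2@102]

Answer: bid=103 ask=-
bid=103 ask=-
bid=103 ask=-
bid=103 ask=-
bid=97 ask=102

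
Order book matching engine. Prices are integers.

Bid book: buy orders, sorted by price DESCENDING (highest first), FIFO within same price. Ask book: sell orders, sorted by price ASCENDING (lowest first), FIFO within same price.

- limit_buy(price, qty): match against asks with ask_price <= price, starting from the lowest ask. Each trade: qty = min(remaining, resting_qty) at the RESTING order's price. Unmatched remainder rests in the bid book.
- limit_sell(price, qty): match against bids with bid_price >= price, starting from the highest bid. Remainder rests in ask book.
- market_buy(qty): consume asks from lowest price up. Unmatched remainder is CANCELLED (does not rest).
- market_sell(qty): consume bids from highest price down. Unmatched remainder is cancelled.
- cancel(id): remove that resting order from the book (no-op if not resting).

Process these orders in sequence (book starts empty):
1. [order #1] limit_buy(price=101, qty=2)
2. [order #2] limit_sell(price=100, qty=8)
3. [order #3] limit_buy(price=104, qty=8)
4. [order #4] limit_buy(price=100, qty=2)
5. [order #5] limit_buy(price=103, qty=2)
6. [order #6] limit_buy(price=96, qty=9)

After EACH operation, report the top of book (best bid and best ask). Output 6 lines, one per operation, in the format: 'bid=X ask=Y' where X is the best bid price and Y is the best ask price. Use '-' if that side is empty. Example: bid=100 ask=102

Answer: bid=101 ask=-
bid=- ask=100
bid=104 ask=-
bid=104 ask=-
bid=104 ask=-
bid=104 ask=-

Derivation:
After op 1 [order #1] limit_buy(price=101, qty=2): fills=none; bids=[#1:2@101] asks=[-]
After op 2 [order #2] limit_sell(price=100, qty=8): fills=#1x#2:2@101; bids=[-] asks=[#2:6@100]
After op 3 [order #3] limit_buy(price=104, qty=8): fills=#3x#2:6@100; bids=[#3:2@104] asks=[-]
After op 4 [order #4] limit_buy(price=100, qty=2): fills=none; bids=[#3:2@104 #4:2@100] asks=[-]
After op 5 [order #5] limit_buy(price=103, qty=2): fills=none; bids=[#3:2@104 #5:2@103 #4:2@100] asks=[-]
After op 6 [order #6] limit_buy(price=96, qty=9): fills=none; bids=[#3:2@104 #5:2@103 #4:2@100 #6:9@96] asks=[-]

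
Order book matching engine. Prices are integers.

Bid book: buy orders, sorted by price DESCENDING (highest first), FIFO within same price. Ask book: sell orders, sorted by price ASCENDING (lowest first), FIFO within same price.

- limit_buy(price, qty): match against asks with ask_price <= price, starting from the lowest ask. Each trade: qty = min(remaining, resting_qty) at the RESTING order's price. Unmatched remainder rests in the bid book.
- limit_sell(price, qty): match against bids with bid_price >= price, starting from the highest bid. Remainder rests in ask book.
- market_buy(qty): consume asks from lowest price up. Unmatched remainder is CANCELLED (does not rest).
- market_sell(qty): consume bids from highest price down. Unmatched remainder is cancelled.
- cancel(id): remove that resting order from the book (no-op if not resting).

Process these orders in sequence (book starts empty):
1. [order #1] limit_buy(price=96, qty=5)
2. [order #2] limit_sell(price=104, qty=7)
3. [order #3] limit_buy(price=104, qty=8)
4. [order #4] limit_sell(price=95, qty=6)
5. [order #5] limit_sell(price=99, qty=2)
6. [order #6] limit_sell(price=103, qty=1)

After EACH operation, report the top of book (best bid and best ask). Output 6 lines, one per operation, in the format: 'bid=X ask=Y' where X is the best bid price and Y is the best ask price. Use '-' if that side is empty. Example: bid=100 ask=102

After op 1 [order #1] limit_buy(price=96, qty=5): fills=none; bids=[#1:5@96] asks=[-]
After op 2 [order #2] limit_sell(price=104, qty=7): fills=none; bids=[#1:5@96] asks=[#2:7@104]
After op 3 [order #3] limit_buy(price=104, qty=8): fills=#3x#2:7@104; bids=[#3:1@104 #1:5@96] asks=[-]
After op 4 [order #4] limit_sell(price=95, qty=6): fills=#3x#4:1@104 #1x#4:5@96; bids=[-] asks=[-]
After op 5 [order #5] limit_sell(price=99, qty=2): fills=none; bids=[-] asks=[#5:2@99]
After op 6 [order #6] limit_sell(price=103, qty=1): fills=none; bids=[-] asks=[#5:2@99 #6:1@103]

Answer: bid=96 ask=-
bid=96 ask=104
bid=104 ask=-
bid=- ask=-
bid=- ask=99
bid=- ask=99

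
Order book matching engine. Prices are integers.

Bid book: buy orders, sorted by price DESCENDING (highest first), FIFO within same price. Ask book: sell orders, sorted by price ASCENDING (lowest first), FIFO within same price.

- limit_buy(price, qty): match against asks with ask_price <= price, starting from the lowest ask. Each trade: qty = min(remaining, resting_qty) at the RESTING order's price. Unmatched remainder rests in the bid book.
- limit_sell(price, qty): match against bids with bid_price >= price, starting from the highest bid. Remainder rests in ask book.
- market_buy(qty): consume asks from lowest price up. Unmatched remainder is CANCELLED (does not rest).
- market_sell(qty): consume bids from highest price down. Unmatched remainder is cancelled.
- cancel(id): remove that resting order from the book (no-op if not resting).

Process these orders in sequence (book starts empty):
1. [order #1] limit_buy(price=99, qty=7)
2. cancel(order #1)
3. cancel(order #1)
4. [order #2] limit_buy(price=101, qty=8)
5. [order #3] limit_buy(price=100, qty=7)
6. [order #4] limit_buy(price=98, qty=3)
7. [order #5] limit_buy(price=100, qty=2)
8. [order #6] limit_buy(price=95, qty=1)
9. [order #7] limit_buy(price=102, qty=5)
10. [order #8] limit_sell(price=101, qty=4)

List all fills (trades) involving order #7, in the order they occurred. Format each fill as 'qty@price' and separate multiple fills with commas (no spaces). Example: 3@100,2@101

Answer: 4@102

Derivation:
After op 1 [order #1] limit_buy(price=99, qty=7): fills=none; bids=[#1:7@99] asks=[-]
After op 2 cancel(order #1): fills=none; bids=[-] asks=[-]
After op 3 cancel(order #1): fills=none; bids=[-] asks=[-]
After op 4 [order #2] limit_buy(price=101, qty=8): fills=none; bids=[#2:8@101] asks=[-]
After op 5 [order #3] limit_buy(price=100, qty=7): fills=none; bids=[#2:8@101 #3:7@100] asks=[-]
After op 6 [order #4] limit_buy(price=98, qty=3): fills=none; bids=[#2:8@101 #3:7@100 #4:3@98] asks=[-]
After op 7 [order #5] limit_buy(price=100, qty=2): fills=none; bids=[#2:8@101 #3:7@100 #5:2@100 #4:3@98] asks=[-]
After op 8 [order #6] limit_buy(price=95, qty=1): fills=none; bids=[#2:8@101 #3:7@100 #5:2@100 #4:3@98 #6:1@95] asks=[-]
After op 9 [order #7] limit_buy(price=102, qty=5): fills=none; bids=[#7:5@102 #2:8@101 #3:7@100 #5:2@100 #4:3@98 #6:1@95] asks=[-]
After op 10 [order #8] limit_sell(price=101, qty=4): fills=#7x#8:4@102; bids=[#7:1@102 #2:8@101 #3:7@100 #5:2@100 #4:3@98 #6:1@95] asks=[-]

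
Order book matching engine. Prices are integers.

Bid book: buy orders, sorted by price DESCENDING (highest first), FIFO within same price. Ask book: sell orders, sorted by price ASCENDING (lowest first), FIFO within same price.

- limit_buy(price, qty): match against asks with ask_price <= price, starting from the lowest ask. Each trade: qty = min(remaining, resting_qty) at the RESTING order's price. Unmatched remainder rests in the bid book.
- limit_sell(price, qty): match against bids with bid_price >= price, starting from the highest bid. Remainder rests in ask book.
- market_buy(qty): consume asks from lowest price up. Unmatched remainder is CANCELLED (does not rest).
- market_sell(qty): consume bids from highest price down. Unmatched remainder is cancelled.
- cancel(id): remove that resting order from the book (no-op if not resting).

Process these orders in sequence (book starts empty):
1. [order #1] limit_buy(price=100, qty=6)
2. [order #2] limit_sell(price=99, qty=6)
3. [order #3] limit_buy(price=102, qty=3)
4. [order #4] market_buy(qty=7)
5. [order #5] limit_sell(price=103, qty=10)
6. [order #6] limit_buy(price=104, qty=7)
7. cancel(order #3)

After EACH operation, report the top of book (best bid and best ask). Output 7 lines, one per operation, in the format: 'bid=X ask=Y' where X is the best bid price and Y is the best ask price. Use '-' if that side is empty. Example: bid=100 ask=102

After op 1 [order #1] limit_buy(price=100, qty=6): fills=none; bids=[#1:6@100] asks=[-]
After op 2 [order #2] limit_sell(price=99, qty=6): fills=#1x#2:6@100; bids=[-] asks=[-]
After op 3 [order #3] limit_buy(price=102, qty=3): fills=none; bids=[#3:3@102] asks=[-]
After op 4 [order #4] market_buy(qty=7): fills=none; bids=[#3:3@102] asks=[-]
After op 5 [order #5] limit_sell(price=103, qty=10): fills=none; bids=[#3:3@102] asks=[#5:10@103]
After op 6 [order #6] limit_buy(price=104, qty=7): fills=#6x#5:7@103; bids=[#3:3@102] asks=[#5:3@103]
After op 7 cancel(order #3): fills=none; bids=[-] asks=[#5:3@103]

Answer: bid=100 ask=-
bid=- ask=-
bid=102 ask=-
bid=102 ask=-
bid=102 ask=103
bid=102 ask=103
bid=- ask=103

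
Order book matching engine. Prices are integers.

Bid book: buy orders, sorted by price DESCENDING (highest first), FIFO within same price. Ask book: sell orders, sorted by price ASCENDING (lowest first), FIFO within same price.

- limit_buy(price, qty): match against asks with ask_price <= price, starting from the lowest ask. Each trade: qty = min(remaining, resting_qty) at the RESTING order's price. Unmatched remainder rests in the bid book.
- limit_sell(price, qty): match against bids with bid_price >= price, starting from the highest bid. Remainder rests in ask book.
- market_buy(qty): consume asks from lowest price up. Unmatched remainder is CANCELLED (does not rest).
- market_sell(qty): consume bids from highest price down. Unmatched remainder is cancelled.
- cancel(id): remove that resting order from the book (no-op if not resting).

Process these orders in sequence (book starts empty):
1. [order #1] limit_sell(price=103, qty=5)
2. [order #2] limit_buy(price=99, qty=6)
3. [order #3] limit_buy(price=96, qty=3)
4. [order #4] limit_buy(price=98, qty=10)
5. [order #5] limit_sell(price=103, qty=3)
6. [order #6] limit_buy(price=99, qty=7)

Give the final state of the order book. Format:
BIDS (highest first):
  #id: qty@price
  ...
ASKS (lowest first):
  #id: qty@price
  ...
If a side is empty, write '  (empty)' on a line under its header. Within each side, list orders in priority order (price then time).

Answer: BIDS (highest first):
  #2: 6@99
  #6: 7@99
  #4: 10@98
  #3: 3@96
ASKS (lowest first):
  #1: 5@103
  #5: 3@103

Derivation:
After op 1 [order #1] limit_sell(price=103, qty=5): fills=none; bids=[-] asks=[#1:5@103]
After op 2 [order #2] limit_buy(price=99, qty=6): fills=none; bids=[#2:6@99] asks=[#1:5@103]
After op 3 [order #3] limit_buy(price=96, qty=3): fills=none; bids=[#2:6@99 #3:3@96] asks=[#1:5@103]
After op 4 [order #4] limit_buy(price=98, qty=10): fills=none; bids=[#2:6@99 #4:10@98 #3:3@96] asks=[#1:5@103]
After op 5 [order #5] limit_sell(price=103, qty=3): fills=none; bids=[#2:6@99 #4:10@98 #3:3@96] asks=[#1:5@103 #5:3@103]
After op 6 [order #6] limit_buy(price=99, qty=7): fills=none; bids=[#2:6@99 #6:7@99 #4:10@98 #3:3@96] asks=[#1:5@103 #5:3@103]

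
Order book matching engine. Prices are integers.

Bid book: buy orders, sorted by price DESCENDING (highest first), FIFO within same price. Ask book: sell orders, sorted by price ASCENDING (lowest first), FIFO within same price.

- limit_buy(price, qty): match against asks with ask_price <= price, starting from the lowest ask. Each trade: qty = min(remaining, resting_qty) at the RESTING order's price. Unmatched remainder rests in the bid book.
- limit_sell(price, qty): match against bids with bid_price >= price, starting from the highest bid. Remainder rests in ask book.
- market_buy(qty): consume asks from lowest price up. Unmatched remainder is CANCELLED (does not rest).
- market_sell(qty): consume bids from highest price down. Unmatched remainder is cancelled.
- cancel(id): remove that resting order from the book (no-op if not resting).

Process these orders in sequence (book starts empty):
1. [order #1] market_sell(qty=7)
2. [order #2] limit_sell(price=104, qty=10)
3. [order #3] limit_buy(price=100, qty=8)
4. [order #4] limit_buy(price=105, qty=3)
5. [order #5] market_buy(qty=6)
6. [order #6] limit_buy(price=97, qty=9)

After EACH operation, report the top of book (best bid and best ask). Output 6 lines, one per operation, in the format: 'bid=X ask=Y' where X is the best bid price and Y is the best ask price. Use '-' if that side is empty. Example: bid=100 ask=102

Answer: bid=- ask=-
bid=- ask=104
bid=100 ask=104
bid=100 ask=104
bid=100 ask=104
bid=100 ask=104

Derivation:
After op 1 [order #1] market_sell(qty=7): fills=none; bids=[-] asks=[-]
After op 2 [order #2] limit_sell(price=104, qty=10): fills=none; bids=[-] asks=[#2:10@104]
After op 3 [order #3] limit_buy(price=100, qty=8): fills=none; bids=[#3:8@100] asks=[#2:10@104]
After op 4 [order #4] limit_buy(price=105, qty=3): fills=#4x#2:3@104; bids=[#3:8@100] asks=[#2:7@104]
After op 5 [order #5] market_buy(qty=6): fills=#5x#2:6@104; bids=[#3:8@100] asks=[#2:1@104]
After op 6 [order #6] limit_buy(price=97, qty=9): fills=none; bids=[#3:8@100 #6:9@97] asks=[#2:1@104]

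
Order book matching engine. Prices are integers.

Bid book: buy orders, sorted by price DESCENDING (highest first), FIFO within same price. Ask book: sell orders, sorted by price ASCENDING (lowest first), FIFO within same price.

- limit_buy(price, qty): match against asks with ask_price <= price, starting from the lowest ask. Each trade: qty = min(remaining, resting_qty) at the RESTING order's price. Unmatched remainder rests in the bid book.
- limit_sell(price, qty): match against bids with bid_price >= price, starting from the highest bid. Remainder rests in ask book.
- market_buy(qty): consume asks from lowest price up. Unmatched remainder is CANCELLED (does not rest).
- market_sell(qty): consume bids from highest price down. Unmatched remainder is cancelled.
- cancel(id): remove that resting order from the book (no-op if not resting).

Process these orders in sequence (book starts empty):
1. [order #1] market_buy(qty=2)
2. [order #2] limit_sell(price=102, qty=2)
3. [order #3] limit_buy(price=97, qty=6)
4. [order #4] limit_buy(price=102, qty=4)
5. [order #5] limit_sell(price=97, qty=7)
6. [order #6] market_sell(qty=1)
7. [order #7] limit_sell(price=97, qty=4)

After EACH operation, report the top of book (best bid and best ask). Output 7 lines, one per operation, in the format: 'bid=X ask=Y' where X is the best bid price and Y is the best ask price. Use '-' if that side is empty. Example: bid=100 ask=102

Answer: bid=- ask=-
bid=- ask=102
bid=97 ask=102
bid=102 ask=-
bid=97 ask=-
bid=- ask=-
bid=- ask=97

Derivation:
After op 1 [order #1] market_buy(qty=2): fills=none; bids=[-] asks=[-]
After op 2 [order #2] limit_sell(price=102, qty=2): fills=none; bids=[-] asks=[#2:2@102]
After op 3 [order #3] limit_buy(price=97, qty=6): fills=none; bids=[#3:6@97] asks=[#2:2@102]
After op 4 [order #4] limit_buy(price=102, qty=4): fills=#4x#2:2@102; bids=[#4:2@102 #3:6@97] asks=[-]
After op 5 [order #5] limit_sell(price=97, qty=7): fills=#4x#5:2@102 #3x#5:5@97; bids=[#3:1@97] asks=[-]
After op 6 [order #6] market_sell(qty=1): fills=#3x#6:1@97; bids=[-] asks=[-]
After op 7 [order #7] limit_sell(price=97, qty=4): fills=none; bids=[-] asks=[#7:4@97]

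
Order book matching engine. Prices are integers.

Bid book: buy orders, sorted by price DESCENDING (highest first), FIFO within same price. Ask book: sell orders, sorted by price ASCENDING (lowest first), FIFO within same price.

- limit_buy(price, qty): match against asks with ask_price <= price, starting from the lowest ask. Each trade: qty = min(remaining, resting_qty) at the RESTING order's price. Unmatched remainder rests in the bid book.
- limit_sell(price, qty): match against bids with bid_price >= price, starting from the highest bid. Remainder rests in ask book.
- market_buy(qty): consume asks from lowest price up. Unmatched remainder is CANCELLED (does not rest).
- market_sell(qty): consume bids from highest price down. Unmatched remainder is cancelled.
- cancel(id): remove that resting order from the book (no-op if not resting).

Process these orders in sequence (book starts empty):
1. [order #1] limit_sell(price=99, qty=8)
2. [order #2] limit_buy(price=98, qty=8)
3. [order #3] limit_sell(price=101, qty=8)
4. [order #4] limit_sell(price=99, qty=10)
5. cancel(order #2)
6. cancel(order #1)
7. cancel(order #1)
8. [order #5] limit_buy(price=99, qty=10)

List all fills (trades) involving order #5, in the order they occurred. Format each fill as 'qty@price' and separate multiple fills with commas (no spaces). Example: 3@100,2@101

After op 1 [order #1] limit_sell(price=99, qty=8): fills=none; bids=[-] asks=[#1:8@99]
After op 2 [order #2] limit_buy(price=98, qty=8): fills=none; bids=[#2:8@98] asks=[#1:8@99]
After op 3 [order #3] limit_sell(price=101, qty=8): fills=none; bids=[#2:8@98] asks=[#1:8@99 #3:8@101]
After op 4 [order #4] limit_sell(price=99, qty=10): fills=none; bids=[#2:8@98] asks=[#1:8@99 #4:10@99 #3:8@101]
After op 5 cancel(order #2): fills=none; bids=[-] asks=[#1:8@99 #4:10@99 #3:8@101]
After op 6 cancel(order #1): fills=none; bids=[-] asks=[#4:10@99 #3:8@101]
After op 7 cancel(order #1): fills=none; bids=[-] asks=[#4:10@99 #3:8@101]
After op 8 [order #5] limit_buy(price=99, qty=10): fills=#5x#4:10@99; bids=[-] asks=[#3:8@101]

Answer: 10@99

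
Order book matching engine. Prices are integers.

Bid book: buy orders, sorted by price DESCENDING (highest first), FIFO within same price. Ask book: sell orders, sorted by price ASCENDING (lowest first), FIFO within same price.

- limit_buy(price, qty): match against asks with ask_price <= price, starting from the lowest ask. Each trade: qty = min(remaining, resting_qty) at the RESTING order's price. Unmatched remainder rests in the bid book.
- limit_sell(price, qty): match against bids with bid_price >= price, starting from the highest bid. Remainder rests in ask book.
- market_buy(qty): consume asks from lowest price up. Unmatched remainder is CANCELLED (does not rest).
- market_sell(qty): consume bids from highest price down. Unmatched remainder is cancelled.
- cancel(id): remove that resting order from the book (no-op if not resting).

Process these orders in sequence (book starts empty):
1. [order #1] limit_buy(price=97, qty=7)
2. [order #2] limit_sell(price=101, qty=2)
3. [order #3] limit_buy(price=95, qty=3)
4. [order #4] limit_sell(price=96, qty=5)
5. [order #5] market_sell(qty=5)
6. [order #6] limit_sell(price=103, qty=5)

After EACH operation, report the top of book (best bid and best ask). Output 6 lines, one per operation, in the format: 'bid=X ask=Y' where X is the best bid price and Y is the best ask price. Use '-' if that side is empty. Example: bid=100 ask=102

After op 1 [order #1] limit_buy(price=97, qty=7): fills=none; bids=[#1:7@97] asks=[-]
After op 2 [order #2] limit_sell(price=101, qty=2): fills=none; bids=[#1:7@97] asks=[#2:2@101]
After op 3 [order #3] limit_buy(price=95, qty=3): fills=none; bids=[#1:7@97 #3:3@95] asks=[#2:2@101]
After op 4 [order #4] limit_sell(price=96, qty=5): fills=#1x#4:5@97; bids=[#1:2@97 #3:3@95] asks=[#2:2@101]
After op 5 [order #5] market_sell(qty=5): fills=#1x#5:2@97 #3x#5:3@95; bids=[-] asks=[#2:2@101]
After op 6 [order #6] limit_sell(price=103, qty=5): fills=none; bids=[-] asks=[#2:2@101 #6:5@103]

Answer: bid=97 ask=-
bid=97 ask=101
bid=97 ask=101
bid=97 ask=101
bid=- ask=101
bid=- ask=101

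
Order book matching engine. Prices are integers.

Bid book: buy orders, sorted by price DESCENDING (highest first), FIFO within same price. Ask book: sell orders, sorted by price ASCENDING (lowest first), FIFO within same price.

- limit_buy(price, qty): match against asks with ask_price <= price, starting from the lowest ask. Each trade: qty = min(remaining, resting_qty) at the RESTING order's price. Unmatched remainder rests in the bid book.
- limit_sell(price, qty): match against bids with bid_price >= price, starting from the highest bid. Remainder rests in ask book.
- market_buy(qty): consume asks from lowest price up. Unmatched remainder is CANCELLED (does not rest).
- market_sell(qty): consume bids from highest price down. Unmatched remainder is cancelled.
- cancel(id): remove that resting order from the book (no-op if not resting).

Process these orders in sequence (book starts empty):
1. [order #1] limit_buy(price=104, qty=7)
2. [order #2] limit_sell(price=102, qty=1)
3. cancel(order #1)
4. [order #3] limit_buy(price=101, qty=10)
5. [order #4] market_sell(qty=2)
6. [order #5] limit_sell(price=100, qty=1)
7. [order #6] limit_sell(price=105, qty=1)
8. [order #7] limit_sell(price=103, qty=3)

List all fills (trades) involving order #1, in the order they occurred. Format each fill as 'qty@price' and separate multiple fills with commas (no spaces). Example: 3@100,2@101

After op 1 [order #1] limit_buy(price=104, qty=7): fills=none; bids=[#1:7@104] asks=[-]
After op 2 [order #2] limit_sell(price=102, qty=1): fills=#1x#2:1@104; bids=[#1:6@104] asks=[-]
After op 3 cancel(order #1): fills=none; bids=[-] asks=[-]
After op 4 [order #3] limit_buy(price=101, qty=10): fills=none; bids=[#3:10@101] asks=[-]
After op 5 [order #4] market_sell(qty=2): fills=#3x#4:2@101; bids=[#3:8@101] asks=[-]
After op 6 [order #5] limit_sell(price=100, qty=1): fills=#3x#5:1@101; bids=[#3:7@101] asks=[-]
After op 7 [order #6] limit_sell(price=105, qty=1): fills=none; bids=[#3:7@101] asks=[#6:1@105]
After op 8 [order #7] limit_sell(price=103, qty=3): fills=none; bids=[#3:7@101] asks=[#7:3@103 #6:1@105]

Answer: 1@104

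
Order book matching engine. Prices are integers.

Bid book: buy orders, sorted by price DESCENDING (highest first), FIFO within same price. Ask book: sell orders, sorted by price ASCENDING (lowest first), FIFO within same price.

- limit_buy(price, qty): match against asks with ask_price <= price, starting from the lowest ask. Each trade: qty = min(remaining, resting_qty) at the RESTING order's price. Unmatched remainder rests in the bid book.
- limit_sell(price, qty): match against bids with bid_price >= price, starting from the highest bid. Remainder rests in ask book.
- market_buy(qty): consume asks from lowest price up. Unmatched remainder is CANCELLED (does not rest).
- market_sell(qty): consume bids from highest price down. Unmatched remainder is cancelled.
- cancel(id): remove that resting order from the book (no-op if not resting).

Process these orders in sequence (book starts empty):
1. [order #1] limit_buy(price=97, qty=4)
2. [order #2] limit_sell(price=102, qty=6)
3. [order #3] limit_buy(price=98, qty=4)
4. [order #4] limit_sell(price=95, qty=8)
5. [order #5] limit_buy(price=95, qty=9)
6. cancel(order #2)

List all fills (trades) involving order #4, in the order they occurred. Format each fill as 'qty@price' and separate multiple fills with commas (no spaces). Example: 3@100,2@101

After op 1 [order #1] limit_buy(price=97, qty=4): fills=none; bids=[#1:4@97] asks=[-]
After op 2 [order #2] limit_sell(price=102, qty=6): fills=none; bids=[#1:4@97] asks=[#2:6@102]
After op 3 [order #3] limit_buy(price=98, qty=4): fills=none; bids=[#3:4@98 #1:4@97] asks=[#2:6@102]
After op 4 [order #4] limit_sell(price=95, qty=8): fills=#3x#4:4@98 #1x#4:4@97; bids=[-] asks=[#2:6@102]
After op 5 [order #5] limit_buy(price=95, qty=9): fills=none; bids=[#5:9@95] asks=[#2:6@102]
After op 6 cancel(order #2): fills=none; bids=[#5:9@95] asks=[-]

Answer: 4@98,4@97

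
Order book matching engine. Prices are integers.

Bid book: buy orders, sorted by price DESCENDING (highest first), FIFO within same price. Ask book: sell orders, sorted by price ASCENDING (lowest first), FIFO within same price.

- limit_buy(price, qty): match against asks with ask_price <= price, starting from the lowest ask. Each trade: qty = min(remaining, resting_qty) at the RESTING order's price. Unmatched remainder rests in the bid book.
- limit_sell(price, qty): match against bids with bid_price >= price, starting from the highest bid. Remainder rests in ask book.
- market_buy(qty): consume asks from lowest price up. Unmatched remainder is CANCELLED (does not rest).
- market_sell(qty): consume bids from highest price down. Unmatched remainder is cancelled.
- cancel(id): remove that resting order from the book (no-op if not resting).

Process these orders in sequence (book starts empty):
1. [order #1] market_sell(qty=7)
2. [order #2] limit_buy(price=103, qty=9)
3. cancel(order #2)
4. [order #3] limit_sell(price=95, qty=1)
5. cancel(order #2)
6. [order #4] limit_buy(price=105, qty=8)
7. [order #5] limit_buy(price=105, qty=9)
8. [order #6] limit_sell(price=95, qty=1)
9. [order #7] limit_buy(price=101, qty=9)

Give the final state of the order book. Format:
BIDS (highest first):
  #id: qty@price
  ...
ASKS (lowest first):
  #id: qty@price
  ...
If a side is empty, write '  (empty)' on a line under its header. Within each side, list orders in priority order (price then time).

After op 1 [order #1] market_sell(qty=7): fills=none; bids=[-] asks=[-]
After op 2 [order #2] limit_buy(price=103, qty=9): fills=none; bids=[#2:9@103] asks=[-]
After op 3 cancel(order #2): fills=none; bids=[-] asks=[-]
After op 4 [order #3] limit_sell(price=95, qty=1): fills=none; bids=[-] asks=[#3:1@95]
After op 5 cancel(order #2): fills=none; bids=[-] asks=[#3:1@95]
After op 6 [order #4] limit_buy(price=105, qty=8): fills=#4x#3:1@95; bids=[#4:7@105] asks=[-]
After op 7 [order #5] limit_buy(price=105, qty=9): fills=none; bids=[#4:7@105 #5:9@105] asks=[-]
After op 8 [order #6] limit_sell(price=95, qty=1): fills=#4x#6:1@105; bids=[#4:6@105 #5:9@105] asks=[-]
After op 9 [order #7] limit_buy(price=101, qty=9): fills=none; bids=[#4:6@105 #5:9@105 #7:9@101] asks=[-]

Answer: BIDS (highest first):
  #4: 6@105
  #5: 9@105
  #7: 9@101
ASKS (lowest first):
  (empty)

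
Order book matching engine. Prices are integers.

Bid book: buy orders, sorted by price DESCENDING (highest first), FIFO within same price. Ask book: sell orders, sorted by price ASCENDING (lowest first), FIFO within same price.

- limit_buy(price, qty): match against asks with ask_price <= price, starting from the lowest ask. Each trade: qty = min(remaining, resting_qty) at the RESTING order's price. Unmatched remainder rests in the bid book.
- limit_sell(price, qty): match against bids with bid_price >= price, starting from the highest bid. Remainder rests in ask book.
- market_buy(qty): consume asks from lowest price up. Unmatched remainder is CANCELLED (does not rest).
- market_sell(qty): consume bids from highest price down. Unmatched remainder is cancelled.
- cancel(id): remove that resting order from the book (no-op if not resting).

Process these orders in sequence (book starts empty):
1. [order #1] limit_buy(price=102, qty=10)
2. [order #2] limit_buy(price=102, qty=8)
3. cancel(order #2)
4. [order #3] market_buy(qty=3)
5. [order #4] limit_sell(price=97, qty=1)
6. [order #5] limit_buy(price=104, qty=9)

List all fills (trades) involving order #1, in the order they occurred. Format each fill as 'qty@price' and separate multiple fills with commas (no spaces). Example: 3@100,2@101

After op 1 [order #1] limit_buy(price=102, qty=10): fills=none; bids=[#1:10@102] asks=[-]
After op 2 [order #2] limit_buy(price=102, qty=8): fills=none; bids=[#1:10@102 #2:8@102] asks=[-]
After op 3 cancel(order #2): fills=none; bids=[#1:10@102] asks=[-]
After op 4 [order #3] market_buy(qty=3): fills=none; bids=[#1:10@102] asks=[-]
After op 5 [order #4] limit_sell(price=97, qty=1): fills=#1x#4:1@102; bids=[#1:9@102] asks=[-]
After op 6 [order #5] limit_buy(price=104, qty=9): fills=none; bids=[#5:9@104 #1:9@102] asks=[-]

Answer: 1@102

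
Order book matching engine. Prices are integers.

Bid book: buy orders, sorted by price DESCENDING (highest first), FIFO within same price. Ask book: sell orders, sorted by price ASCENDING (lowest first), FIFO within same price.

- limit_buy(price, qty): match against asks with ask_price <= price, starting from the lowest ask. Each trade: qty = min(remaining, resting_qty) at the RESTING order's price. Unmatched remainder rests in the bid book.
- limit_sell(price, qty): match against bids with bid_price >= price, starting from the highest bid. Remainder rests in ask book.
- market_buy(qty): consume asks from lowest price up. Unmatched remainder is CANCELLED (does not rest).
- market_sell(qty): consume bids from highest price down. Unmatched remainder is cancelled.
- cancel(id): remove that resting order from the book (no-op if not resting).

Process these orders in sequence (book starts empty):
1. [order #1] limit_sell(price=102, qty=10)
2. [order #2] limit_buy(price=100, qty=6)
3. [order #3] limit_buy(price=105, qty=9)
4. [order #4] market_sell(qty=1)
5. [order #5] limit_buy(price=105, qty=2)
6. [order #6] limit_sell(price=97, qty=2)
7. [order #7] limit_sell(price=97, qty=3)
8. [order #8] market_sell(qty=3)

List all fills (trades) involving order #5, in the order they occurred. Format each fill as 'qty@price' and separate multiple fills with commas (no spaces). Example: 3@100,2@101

Answer: 1@102,1@105

Derivation:
After op 1 [order #1] limit_sell(price=102, qty=10): fills=none; bids=[-] asks=[#1:10@102]
After op 2 [order #2] limit_buy(price=100, qty=6): fills=none; bids=[#2:6@100] asks=[#1:10@102]
After op 3 [order #3] limit_buy(price=105, qty=9): fills=#3x#1:9@102; bids=[#2:6@100] asks=[#1:1@102]
After op 4 [order #4] market_sell(qty=1): fills=#2x#4:1@100; bids=[#2:5@100] asks=[#1:1@102]
After op 5 [order #5] limit_buy(price=105, qty=2): fills=#5x#1:1@102; bids=[#5:1@105 #2:5@100] asks=[-]
After op 6 [order #6] limit_sell(price=97, qty=2): fills=#5x#6:1@105 #2x#6:1@100; bids=[#2:4@100] asks=[-]
After op 7 [order #7] limit_sell(price=97, qty=3): fills=#2x#7:3@100; bids=[#2:1@100] asks=[-]
After op 8 [order #8] market_sell(qty=3): fills=#2x#8:1@100; bids=[-] asks=[-]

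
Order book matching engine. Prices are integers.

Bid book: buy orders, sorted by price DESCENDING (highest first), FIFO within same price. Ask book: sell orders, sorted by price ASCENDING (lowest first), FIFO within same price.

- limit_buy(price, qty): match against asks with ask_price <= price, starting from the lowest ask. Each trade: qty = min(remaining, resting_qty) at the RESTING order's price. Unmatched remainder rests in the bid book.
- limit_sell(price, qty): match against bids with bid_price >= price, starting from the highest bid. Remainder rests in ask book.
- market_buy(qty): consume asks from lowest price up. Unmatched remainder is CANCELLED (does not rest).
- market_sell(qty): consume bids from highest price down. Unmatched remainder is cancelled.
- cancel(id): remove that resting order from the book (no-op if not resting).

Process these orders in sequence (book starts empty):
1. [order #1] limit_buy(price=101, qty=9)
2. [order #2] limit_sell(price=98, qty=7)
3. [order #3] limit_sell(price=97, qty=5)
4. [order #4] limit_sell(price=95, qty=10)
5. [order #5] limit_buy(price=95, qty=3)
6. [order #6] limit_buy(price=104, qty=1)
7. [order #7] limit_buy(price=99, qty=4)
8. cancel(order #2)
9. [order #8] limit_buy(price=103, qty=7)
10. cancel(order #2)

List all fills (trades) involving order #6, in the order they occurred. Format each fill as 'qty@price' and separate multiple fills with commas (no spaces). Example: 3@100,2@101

Answer: 1@95

Derivation:
After op 1 [order #1] limit_buy(price=101, qty=9): fills=none; bids=[#1:9@101] asks=[-]
After op 2 [order #2] limit_sell(price=98, qty=7): fills=#1x#2:7@101; bids=[#1:2@101] asks=[-]
After op 3 [order #3] limit_sell(price=97, qty=5): fills=#1x#3:2@101; bids=[-] asks=[#3:3@97]
After op 4 [order #4] limit_sell(price=95, qty=10): fills=none; bids=[-] asks=[#4:10@95 #3:3@97]
After op 5 [order #5] limit_buy(price=95, qty=3): fills=#5x#4:3@95; bids=[-] asks=[#4:7@95 #3:3@97]
After op 6 [order #6] limit_buy(price=104, qty=1): fills=#6x#4:1@95; bids=[-] asks=[#4:6@95 #3:3@97]
After op 7 [order #7] limit_buy(price=99, qty=4): fills=#7x#4:4@95; bids=[-] asks=[#4:2@95 #3:3@97]
After op 8 cancel(order #2): fills=none; bids=[-] asks=[#4:2@95 #3:3@97]
After op 9 [order #8] limit_buy(price=103, qty=7): fills=#8x#4:2@95 #8x#3:3@97; bids=[#8:2@103] asks=[-]
After op 10 cancel(order #2): fills=none; bids=[#8:2@103] asks=[-]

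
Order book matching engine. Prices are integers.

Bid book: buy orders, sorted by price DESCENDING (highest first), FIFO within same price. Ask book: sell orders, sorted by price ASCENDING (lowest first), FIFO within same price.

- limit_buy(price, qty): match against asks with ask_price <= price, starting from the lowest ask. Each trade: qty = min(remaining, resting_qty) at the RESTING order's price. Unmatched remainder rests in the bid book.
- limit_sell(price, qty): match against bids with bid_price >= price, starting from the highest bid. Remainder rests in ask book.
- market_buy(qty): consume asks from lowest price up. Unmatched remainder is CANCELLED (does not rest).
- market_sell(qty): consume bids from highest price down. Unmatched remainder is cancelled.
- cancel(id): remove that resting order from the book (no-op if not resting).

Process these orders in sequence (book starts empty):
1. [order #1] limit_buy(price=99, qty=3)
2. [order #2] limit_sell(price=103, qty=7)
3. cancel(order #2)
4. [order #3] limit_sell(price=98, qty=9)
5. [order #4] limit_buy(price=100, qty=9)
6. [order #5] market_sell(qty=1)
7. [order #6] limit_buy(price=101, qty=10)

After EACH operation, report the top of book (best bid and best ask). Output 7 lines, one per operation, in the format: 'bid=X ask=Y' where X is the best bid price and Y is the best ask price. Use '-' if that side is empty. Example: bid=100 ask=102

After op 1 [order #1] limit_buy(price=99, qty=3): fills=none; bids=[#1:3@99] asks=[-]
After op 2 [order #2] limit_sell(price=103, qty=7): fills=none; bids=[#1:3@99] asks=[#2:7@103]
After op 3 cancel(order #2): fills=none; bids=[#1:3@99] asks=[-]
After op 4 [order #3] limit_sell(price=98, qty=9): fills=#1x#3:3@99; bids=[-] asks=[#3:6@98]
After op 5 [order #4] limit_buy(price=100, qty=9): fills=#4x#3:6@98; bids=[#4:3@100] asks=[-]
After op 6 [order #5] market_sell(qty=1): fills=#4x#5:1@100; bids=[#4:2@100] asks=[-]
After op 7 [order #6] limit_buy(price=101, qty=10): fills=none; bids=[#6:10@101 #4:2@100] asks=[-]

Answer: bid=99 ask=-
bid=99 ask=103
bid=99 ask=-
bid=- ask=98
bid=100 ask=-
bid=100 ask=-
bid=101 ask=-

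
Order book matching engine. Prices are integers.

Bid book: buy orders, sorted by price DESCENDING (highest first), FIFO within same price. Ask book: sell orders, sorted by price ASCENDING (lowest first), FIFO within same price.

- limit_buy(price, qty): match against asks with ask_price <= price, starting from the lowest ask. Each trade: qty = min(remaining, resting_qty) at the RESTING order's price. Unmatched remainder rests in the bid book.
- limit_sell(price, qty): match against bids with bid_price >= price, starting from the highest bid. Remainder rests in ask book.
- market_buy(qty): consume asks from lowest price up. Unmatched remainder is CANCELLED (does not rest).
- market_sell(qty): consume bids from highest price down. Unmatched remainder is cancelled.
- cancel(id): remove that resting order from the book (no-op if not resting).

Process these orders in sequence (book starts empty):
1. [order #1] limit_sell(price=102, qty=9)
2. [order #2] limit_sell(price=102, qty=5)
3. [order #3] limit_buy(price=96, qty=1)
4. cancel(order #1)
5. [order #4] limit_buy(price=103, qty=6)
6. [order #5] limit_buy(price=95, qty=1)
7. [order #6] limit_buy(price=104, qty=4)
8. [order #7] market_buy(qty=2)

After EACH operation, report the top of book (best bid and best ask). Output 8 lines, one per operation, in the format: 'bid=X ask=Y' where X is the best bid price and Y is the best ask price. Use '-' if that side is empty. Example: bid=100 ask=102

After op 1 [order #1] limit_sell(price=102, qty=9): fills=none; bids=[-] asks=[#1:9@102]
After op 2 [order #2] limit_sell(price=102, qty=5): fills=none; bids=[-] asks=[#1:9@102 #2:5@102]
After op 3 [order #3] limit_buy(price=96, qty=1): fills=none; bids=[#3:1@96] asks=[#1:9@102 #2:5@102]
After op 4 cancel(order #1): fills=none; bids=[#3:1@96] asks=[#2:5@102]
After op 5 [order #4] limit_buy(price=103, qty=6): fills=#4x#2:5@102; bids=[#4:1@103 #3:1@96] asks=[-]
After op 6 [order #5] limit_buy(price=95, qty=1): fills=none; bids=[#4:1@103 #3:1@96 #5:1@95] asks=[-]
After op 7 [order #6] limit_buy(price=104, qty=4): fills=none; bids=[#6:4@104 #4:1@103 #3:1@96 #5:1@95] asks=[-]
After op 8 [order #7] market_buy(qty=2): fills=none; bids=[#6:4@104 #4:1@103 #3:1@96 #5:1@95] asks=[-]

Answer: bid=- ask=102
bid=- ask=102
bid=96 ask=102
bid=96 ask=102
bid=103 ask=-
bid=103 ask=-
bid=104 ask=-
bid=104 ask=-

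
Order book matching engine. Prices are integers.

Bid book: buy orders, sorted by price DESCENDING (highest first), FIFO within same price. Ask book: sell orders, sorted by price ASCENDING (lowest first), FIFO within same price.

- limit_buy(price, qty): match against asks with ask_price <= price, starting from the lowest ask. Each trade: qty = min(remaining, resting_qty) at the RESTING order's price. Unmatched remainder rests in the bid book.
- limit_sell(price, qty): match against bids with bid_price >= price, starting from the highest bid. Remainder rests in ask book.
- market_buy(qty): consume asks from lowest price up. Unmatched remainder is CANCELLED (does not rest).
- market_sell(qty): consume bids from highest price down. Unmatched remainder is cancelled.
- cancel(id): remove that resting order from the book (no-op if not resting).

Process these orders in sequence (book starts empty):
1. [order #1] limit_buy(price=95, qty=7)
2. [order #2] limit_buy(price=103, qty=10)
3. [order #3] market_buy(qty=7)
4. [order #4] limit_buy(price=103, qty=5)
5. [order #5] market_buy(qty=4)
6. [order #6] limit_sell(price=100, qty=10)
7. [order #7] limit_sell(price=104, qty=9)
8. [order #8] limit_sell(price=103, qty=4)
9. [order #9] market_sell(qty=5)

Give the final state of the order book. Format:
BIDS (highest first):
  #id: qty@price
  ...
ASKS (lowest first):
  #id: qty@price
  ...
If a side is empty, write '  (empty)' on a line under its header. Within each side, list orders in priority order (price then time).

Answer: BIDS (highest first):
  #1: 3@95
ASKS (lowest first):
  #7: 9@104

Derivation:
After op 1 [order #1] limit_buy(price=95, qty=7): fills=none; bids=[#1:7@95] asks=[-]
After op 2 [order #2] limit_buy(price=103, qty=10): fills=none; bids=[#2:10@103 #1:7@95] asks=[-]
After op 3 [order #3] market_buy(qty=7): fills=none; bids=[#2:10@103 #1:7@95] asks=[-]
After op 4 [order #4] limit_buy(price=103, qty=5): fills=none; bids=[#2:10@103 #4:5@103 #1:7@95] asks=[-]
After op 5 [order #5] market_buy(qty=4): fills=none; bids=[#2:10@103 #4:5@103 #1:7@95] asks=[-]
After op 6 [order #6] limit_sell(price=100, qty=10): fills=#2x#6:10@103; bids=[#4:5@103 #1:7@95] asks=[-]
After op 7 [order #7] limit_sell(price=104, qty=9): fills=none; bids=[#4:5@103 #1:7@95] asks=[#7:9@104]
After op 8 [order #8] limit_sell(price=103, qty=4): fills=#4x#8:4@103; bids=[#4:1@103 #1:7@95] asks=[#7:9@104]
After op 9 [order #9] market_sell(qty=5): fills=#4x#9:1@103 #1x#9:4@95; bids=[#1:3@95] asks=[#7:9@104]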